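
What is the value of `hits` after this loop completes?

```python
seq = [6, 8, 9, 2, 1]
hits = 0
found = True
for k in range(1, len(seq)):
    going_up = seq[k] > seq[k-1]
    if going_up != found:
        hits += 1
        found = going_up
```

Count direction changes in [6, 8, 9, 2, 1]
`hits` takes the values: 0 → 1

Answer: 1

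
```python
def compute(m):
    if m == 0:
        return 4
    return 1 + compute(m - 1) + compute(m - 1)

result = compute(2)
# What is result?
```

compute(m) = 1 + 2·compute(m-1), compute(0)=4. Closed form: (4+1)·2^2 - 1 = 19.

Answer: 19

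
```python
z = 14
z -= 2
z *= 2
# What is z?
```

Trace:
`z = 14` → z = 14
`z -= 2` → z = 12
`z *= 2` → z = 24
So z = 24

Answer: 24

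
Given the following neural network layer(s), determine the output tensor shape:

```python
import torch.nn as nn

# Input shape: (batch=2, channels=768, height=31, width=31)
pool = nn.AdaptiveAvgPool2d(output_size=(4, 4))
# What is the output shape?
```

Input: (2, 768, 31, 31) -> Output: (2, 768, 4, 4)

Answer: (2, 768, 4, 4)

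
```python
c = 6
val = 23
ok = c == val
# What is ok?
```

Trace:
`c = 6` → c = 6
`val = 23` → val = 23
`ok = c == val` → ok = False
So ok = False

Answer: False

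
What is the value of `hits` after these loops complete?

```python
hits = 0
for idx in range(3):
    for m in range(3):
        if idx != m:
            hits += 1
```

3² - 3 (exclude diagonal)
`hits` takes the values: 0 → 1 → 2 → 3 → 4 → 5 → 6

Answer: 6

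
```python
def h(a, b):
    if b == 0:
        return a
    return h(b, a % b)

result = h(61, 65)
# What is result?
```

h(61, 65) -> h(65, 61) -> h(61, 4) -> h(4, 1) -> h(1, 0) -> 1

Answer: 1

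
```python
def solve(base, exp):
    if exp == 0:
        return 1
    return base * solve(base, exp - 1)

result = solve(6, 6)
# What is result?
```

solve(6, 6) = 6 * 6 * 6 * 6 * 6 * 6 = 46656

Answer: 46656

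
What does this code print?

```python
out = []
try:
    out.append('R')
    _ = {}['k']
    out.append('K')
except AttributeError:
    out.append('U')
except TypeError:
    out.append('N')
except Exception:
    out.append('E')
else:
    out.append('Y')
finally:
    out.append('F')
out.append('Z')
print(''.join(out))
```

Execution trace: 'R' (try body) → 'E' (except Exception) → 'F' (finally) → 'Z' (after the try/except). Output: REFZ

Answer: REFZ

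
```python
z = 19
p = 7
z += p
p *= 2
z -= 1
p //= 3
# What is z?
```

Trace:
`z = 19` → z = 19
`p = 7` → p = 7
`z += p` → z = 26
`p *= 2` → p = 14
`z -= 1` → z = 25
`p //= 3` → p = 4
So z = 25

Answer: 25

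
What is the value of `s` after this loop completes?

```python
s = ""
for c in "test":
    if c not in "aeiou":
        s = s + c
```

Remove vowels from 'test'
`s` takes the values: "" → "t" → "ts" → "tst"

Answer: "tst"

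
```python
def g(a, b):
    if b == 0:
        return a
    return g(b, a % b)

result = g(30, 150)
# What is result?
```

g(30, 150) -> g(150, 30) -> g(30, 0) -> 30

Answer: 30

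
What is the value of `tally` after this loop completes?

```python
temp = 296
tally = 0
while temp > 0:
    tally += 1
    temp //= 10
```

Count digits by repeated division by 10
`tally` takes the values: 0 → 1 → 2 → 3

Answer: 3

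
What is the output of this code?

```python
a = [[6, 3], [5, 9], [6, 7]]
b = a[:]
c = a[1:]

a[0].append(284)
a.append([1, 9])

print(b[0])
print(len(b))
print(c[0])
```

Key concept: slice with nested mutation.
Step by step:
`a = [[6, 3], [5, 9], [6, 7]]` → a = [[6, 3], [5, 9], [6, 7]]
`b = a[:]` → b = [[6, 3], [5, 9], [6, 7]]
`c = a[1:]` → c = [[5, 9], [6, 7]]
`a[0].append(284)` → a = [[6, 3, 284], [5, 9], [6, 7]]; b = [[6, 3, 284], [5, 9], [6, 7]]
`a.append([1, 9])` → a = [[6, 3, 284], [5, 9], [6, 7], [1, 9]]
`print(b[0])` → prints [6, 3, 284]
`print(len(b))` → prints 3
`print(c[0])` → prints [5, 9]

Answer:
[6, 3, 284]
3
[5, 9]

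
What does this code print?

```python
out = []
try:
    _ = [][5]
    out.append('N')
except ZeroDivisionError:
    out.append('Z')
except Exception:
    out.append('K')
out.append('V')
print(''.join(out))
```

Execution trace: 'K' (except Exception) → 'V' (after the try/except). Output: KV

Answer: KV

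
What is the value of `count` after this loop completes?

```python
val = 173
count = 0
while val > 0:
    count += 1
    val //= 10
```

Count digits by repeated division by 10
`count` takes the values: 0 → 1 → 2 → 3

Answer: 3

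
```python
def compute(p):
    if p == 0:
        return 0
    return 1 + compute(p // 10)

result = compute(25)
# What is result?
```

Count of digits of 25: 2

Answer: 2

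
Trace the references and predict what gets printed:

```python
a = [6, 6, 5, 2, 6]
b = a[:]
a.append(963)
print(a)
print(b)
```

Key concept: slice [:] creates copy.
Step by step:
`a = [6, 6, 5, 2, 6]` → a = [6, 6, 5, 2, 6]
`b = a[:]` → b = [6, 6, 5, 2, 6]
`a.append(963)` → a = [6, 6, 5, 2, 6, 963]
`print(a)` → prints [6, 6, 5, 2, 6, 963]
`print(b)` → prints [6, 6, 5, 2, 6]

Answer:
[6, 6, 5, 2, 6, 963]
[6, 6, 5, 2, 6]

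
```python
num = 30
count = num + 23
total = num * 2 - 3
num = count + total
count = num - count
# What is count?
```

Trace:
`num = 30` → num = 30
`count = num + 23` → count = 53
`total = num * 2 - 3` → total = 57
`num = count + total` → num = 110
`count = num - count` → count = 57
So count = 57

Answer: 57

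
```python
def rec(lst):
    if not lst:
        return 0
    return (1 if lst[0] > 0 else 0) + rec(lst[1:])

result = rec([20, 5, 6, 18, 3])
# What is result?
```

Count of positive elements in [20, 5, 6, 18, 3] = 5

Answer: 5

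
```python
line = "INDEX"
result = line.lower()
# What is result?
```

Trace:
`line = "INDEX"` → line = 'INDEX'
`result = line.lower()` → result = 'index'
So result = 'index'

Answer: 'index'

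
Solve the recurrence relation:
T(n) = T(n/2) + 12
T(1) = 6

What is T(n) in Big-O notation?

Each step divides n by 2 and adds 12. After log_2(n) steps we reach T(1)=6. So T(n) = 12·log_2(n) + 6 = O(log n).

Answer: O(log n)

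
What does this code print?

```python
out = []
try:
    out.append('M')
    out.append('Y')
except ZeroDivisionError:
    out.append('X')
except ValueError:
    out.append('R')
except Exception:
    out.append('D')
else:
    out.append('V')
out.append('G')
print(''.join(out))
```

Execution trace: 'M' (try body) → 'Y' (try body, no exception) → 'V' (else) → 'G' (after the try/except). Output: MYVG

Answer: MYVG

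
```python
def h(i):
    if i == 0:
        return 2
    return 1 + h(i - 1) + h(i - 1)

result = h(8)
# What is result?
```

h(i) = 1 + 2·h(i-1), h(0)=2. Closed form: (2+1)·2^8 - 1 = 767.

Answer: 767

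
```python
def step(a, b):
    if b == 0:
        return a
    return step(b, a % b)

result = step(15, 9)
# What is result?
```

step(15, 9) -> step(9, 6) -> step(6, 3) -> step(3, 0) -> 3

Answer: 3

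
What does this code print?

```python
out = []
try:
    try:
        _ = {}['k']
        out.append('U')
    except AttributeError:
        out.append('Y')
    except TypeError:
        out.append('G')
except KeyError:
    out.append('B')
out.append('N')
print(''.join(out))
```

Execution trace: 'B' (outer except KeyError) → 'N' (after the try/except). Output: BN

Answer: BN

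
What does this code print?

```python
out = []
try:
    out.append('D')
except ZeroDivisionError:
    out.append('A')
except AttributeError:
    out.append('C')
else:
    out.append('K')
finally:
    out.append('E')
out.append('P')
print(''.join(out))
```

Execution trace: 'D' (try body, no exception) → 'K' (else) → 'E' (finally) → 'P' (after the try/except). Output: DKEP

Answer: DKEP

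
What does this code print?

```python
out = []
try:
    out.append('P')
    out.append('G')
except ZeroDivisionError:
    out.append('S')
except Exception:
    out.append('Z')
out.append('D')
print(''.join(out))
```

Execution trace: 'P' (try body) → 'G' (try body, no exception) → 'D' (after the try/except). Output: PGD

Answer: PGD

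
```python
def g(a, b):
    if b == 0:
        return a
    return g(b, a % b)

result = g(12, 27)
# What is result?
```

g(12, 27) -> g(27, 12) -> g(12, 3) -> g(3, 0) -> 3

Answer: 3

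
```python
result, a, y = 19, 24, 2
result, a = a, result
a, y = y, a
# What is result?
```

Trace:
`result, a, y = 19, 24, 2` → result = 19; a = 24; y = 2
`result, a = a, result` → result = 24; a = 19
`a, y = y, a` → a = 2; y = 19
So result = 24

Answer: 24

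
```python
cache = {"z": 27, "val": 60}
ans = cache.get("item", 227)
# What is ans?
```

Trace:
`cache = {"z": 27, "val": 60}` → cache = {'z': 27, 'val': 60}
`ans = cache.get("item", 227)` → ans = 227
So ans = 227

Answer: 227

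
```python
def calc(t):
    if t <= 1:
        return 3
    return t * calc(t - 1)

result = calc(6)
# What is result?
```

calc(6) = 6 * 5 * 4 * 3 * 2 * 3 = 2160

Answer: 2160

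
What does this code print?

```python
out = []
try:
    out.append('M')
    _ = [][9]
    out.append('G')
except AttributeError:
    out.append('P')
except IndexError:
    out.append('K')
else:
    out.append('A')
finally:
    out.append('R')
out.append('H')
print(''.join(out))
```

Execution trace: 'M' (try body) → 'K' (except IndexError) → 'R' (finally) → 'H' (after the try/except). Output: MKRH

Answer: MKRH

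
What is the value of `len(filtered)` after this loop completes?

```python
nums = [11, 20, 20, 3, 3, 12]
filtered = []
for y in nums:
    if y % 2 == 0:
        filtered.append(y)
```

Count even numbers in [11, 20, 20, 3, 3, 12]
`filtered` takes the values: [] → [20] → [20, 20] → [20, 20, 12]
So `len(filtered)` = 3

Answer: 3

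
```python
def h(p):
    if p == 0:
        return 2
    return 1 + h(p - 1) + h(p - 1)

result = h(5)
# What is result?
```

h(p) = 1 + 2·h(p-1), h(0)=2. Closed form: (2+1)·2^5 - 1 = 95.

Answer: 95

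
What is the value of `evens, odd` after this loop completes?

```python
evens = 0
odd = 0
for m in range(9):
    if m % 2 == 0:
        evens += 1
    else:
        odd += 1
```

Count evens and odds in range(9)
`evens, odd` takes the values: (0, 0) → (1, 0) → (1, 1) → (2, 1) → (2, 2) → (3, 2) → (3, 3) → (4, 3) → (4, 4) → (5, 4)

Answer: 5, 4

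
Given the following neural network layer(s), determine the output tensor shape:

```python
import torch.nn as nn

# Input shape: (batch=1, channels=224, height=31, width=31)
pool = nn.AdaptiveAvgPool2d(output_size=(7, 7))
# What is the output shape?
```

Input: (1, 224, 31, 31) -> Output: (1, 224, 7, 7)

Answer: (1, 224, 7, 7)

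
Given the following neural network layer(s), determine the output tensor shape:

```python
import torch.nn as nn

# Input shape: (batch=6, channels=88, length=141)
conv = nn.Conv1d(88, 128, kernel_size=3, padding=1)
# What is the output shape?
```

Input: (6, 88, 141) -> Output: (6, 128, 141)

Answer: (6, 128, 141)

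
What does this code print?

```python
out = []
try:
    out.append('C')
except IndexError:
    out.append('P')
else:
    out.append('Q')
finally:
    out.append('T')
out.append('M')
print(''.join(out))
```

Execution trace: 'C' (try body, no exception) → 'Q' (else) → 'T' (finally) → 'M' (after the try/except). Output: CQTM

Answer: CQTM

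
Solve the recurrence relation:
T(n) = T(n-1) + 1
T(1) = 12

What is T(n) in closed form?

Unrolling: T(n) = T(1) + 1·(n-1) = 12 + 1(n-1) = n + 11.

Answer: T(n) = n + 11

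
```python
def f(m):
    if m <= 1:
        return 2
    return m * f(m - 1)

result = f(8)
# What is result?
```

f(8) = 8 * 7 * 6 * 5 * 4 * 3 * 2 * 2 = 80640

Answer: 80640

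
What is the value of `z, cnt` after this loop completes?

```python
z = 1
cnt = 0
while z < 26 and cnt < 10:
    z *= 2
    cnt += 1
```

Double until >= 26 or 10 iterations
`z, cnt` takes the values: (1, 0) → (2, 0) → (2, 1) → (4, 1) → (4, 2) → (8, 2) → (8, 3) → (16, 3) → (16, 4) → (32, 4) → (32, 5)

Answer: 32, 5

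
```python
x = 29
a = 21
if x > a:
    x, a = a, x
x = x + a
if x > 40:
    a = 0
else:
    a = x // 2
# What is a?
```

Trace:
`x = 29` → x = 29
`a = 21` → a = 21
`if x > a: ...` → x > a is True → x = 21; a = 29
`x = x + a` → x = 50
`if x > 40: ...` → x > 40 is True → a = 0
So a = 0

Answer: 0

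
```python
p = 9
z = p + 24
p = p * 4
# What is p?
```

Trace:
`p = 9` → p = 9
`z = p + 24` → z = 33
`p = p * 4` → p = 36
So p = 36

Answer: 36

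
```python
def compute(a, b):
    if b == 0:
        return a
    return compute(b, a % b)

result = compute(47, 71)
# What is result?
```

compute(47, 71) -> compute(71, 47) -> compute(47, 24) -> compute(24, 23) -> compute(23, 1) -> compute(1, 0) -> 1

Answer: 1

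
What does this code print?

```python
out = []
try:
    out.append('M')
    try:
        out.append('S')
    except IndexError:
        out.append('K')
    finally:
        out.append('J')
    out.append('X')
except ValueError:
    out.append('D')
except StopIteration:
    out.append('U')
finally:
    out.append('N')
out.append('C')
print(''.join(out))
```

Execution trace: 'M' (try body) → 'S' (inner try body, no exception) → 'J' (inner finally) → 'X' (try body, no exception) → 'N' (finally) → 'C' (after the try/except). Output: MSJXNC

Answer: MSJXNC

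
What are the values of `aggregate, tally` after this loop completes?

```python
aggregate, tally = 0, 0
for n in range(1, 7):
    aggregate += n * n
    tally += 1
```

Sum of squares and count
`aggregate, tally` takes the values: (0, 0) → (1, 0) → (1, 1) → (5, 1) → (5, 2) → (14, 2) → (14, 3) → (30, 3) → (30, 4) → (55, 4) → (55, 5) → (91, 5) → (91, 6)

Answer: 91, 6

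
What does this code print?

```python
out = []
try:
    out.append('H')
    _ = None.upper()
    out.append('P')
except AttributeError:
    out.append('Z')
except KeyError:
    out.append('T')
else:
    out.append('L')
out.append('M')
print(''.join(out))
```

Execution trace: 'H' (try body) → 'Z' (except AttributeError) → 'M' (after the try/except). Output: HZM

Answer: HZM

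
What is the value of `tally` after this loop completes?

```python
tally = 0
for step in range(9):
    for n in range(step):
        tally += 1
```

Triangle number: 0+1+2+...+8
`tally` takes the values: 0 → 1 → 2 → 3 → 4 → 5 → 6 → 7 → 8 → 9 → 10 → 11 → 12 → 13 → 14 → 15 → 16 → 17 → 18 → 19 → 20 → 21 → 22 → 23 → 24 → 25 → 26 → 27 → 28 → 29 → 30 → 31 → 32 → 33 → 34 → 35 → 36

Answer: 36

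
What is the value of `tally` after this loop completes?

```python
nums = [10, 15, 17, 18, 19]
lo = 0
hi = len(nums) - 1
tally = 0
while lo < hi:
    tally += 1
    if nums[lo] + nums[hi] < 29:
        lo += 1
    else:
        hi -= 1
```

Steps to find pair summing to 29
`tally` takes the values: 0 → 1 → 2 → 3 → 4

Answer: 4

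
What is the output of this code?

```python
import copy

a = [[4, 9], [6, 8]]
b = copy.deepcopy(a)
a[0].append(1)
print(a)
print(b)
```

Key concept: deep copy is fully independent.
Step by step:
`a = [[4, 9], [6, 8]]` → a = [[4, 9], [6, 8]]
`b = copy.deepcopy(a)` → b = [[4, 9], [6, 8]]
`a[0].append(1)` → a = [[4, 9, 1], [6, 8]]
`print(a)` → prints [[4, 9, 1], [6, 8]]
`print(b)` → prints [[4, 9], [6, 8]]

Answer:
[[4, 9, 1], [6, 8]]
[[4, 9], [6, 8]]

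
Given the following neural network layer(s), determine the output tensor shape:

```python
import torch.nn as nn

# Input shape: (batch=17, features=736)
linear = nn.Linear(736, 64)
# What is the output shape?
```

Input: (17, 736) -> Output: (17, 64)

Answer: (17, 64)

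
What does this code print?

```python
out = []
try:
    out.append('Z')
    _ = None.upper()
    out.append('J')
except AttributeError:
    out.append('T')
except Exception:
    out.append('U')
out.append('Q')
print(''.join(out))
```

Execution trace: 'Z' (try body) → 'T' (except AttributeError) → 'Q' (after the try/except). Output: ZTQ

Answer: ZTQ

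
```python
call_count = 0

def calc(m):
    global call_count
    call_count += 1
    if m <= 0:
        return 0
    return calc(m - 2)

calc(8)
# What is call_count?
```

Linear recursion stepping by 2: 5 calls from m=8 down to ≤0.

Answer: 5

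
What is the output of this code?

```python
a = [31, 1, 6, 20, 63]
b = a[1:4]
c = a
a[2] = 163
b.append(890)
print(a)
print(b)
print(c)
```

Key concept: slice vs alias.
Step by step:
`a = [31, 1, 6, 20, 63]` → a = [31, 1, 6, 20, 63]
`b = a[1:4]` → b = [1, 6, 20]
`c = a` → c = [31, 1, 6, 20, 63] (same object as a)
`a[2] = 163` → a = [31, 1, 163, 20, 63] (same object as c); c = [31, 1, 163, 20, 63] (same object as a)
`b.append(890)` → b = [1, 6, 20, 890]
`print(a)` → prints [31, 1, 163, 20, 63]
`print(b)` → prints [1, 6, 20, 890]
`print(c)` → prints [31, 1, 163, 20, 63]

Answer:
[31, 1, 163, 20, 63]
[1, 6, 20, 890]
[31, 1, 163, 20, 63]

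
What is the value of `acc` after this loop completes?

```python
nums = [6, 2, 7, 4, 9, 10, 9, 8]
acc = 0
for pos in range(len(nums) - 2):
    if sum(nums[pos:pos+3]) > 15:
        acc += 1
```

Count windows with sum > 15
`acc` takes the values: 0 → 1 → 2 → 3 → 4

Answer: 4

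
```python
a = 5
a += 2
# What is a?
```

Trace:
`a = 5` → a = 5
`a += 2` → a = 7
So a = 7

Answer: 7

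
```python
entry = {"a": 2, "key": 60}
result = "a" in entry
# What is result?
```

Trace:
`entry = {"a": 2, "key": 60}` → entry = {'a': 2, 'key': 60}
`result = "a" in entry` → result = True
So result = True

Answer: True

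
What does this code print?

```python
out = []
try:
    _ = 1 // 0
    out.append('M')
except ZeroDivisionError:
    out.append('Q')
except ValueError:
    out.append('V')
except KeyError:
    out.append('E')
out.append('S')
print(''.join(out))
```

Execution trace: 'Q' (except ZeroDivisionError) → 'S' (after the try/except). Output: QS

Answer: QS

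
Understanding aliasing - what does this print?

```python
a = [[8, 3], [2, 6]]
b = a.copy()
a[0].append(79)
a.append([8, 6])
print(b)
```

Key concept: shallow copy with nested lists.
Step by step:
`a = [[8, 3], [2, 6]]` → a = [[8, 3], [2, 6]]
`b = a.copy()` → b = [[8, 3], [2, 6]]
`a[0].append(79)` → a = [[8, 3, 79], [2, 6]]; b = [[8, 3, 79], [2, 6]]
`a.append([8, 6])` → a = [[8, 3, 79], [2, 6], [8, 6]]
`print(b)` → prints [[8, 3, 79], [2, 6]]

Answer: [[8, 3, 79], [2, 6]]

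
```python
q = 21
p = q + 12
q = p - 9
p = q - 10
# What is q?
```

Trace:
`q = 21` → q = 21
`p = q + 12` → p = 33
`q = p - 9` → q = 24
`p = q - 10` → p = 14
So q = 24

Answer: 24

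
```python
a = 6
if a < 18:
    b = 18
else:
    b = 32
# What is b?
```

Trace:
`a = 6` → a = 6
`if a < 18: ...` → a < 18 is True → b = 18
So b = 18

Answer: 18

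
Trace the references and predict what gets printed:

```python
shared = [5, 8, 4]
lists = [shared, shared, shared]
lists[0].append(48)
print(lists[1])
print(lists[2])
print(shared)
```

Key concept: list of same reference.
Step by step:
`shared = [5, 8, 4]` → shared = [5, 8, 4]
`lists = [shared, shared, shared]` → lists = [[5, 8, 4], [5, 8, 4], [5, 8, 4]]
`lists[0].append(48)` → shared = [5, 8, 4, 48]; lists = [[5, 8, 4, 48], [5, 8, 4, 48], [5, 8, 4, 48]]
`print(lists[1])` → prints [5, 8, 4, 48]
`print(lists[2])` → prints [5, 8, 4, 48]
`print(shared)` → prints [5, 8, 4, 48]

Answer:
[5, 8, 4, 48]
[5, 8, 4, 48]
[5, 8, 4, 48]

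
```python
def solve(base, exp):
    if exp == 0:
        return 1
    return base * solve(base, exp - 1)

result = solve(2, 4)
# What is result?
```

solve(2, 4) = 2 * 2 * 2 * 2 = 16

Answer: 16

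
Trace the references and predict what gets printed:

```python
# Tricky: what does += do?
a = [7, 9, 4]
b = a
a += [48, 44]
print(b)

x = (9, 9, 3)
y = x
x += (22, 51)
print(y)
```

Key concept: += behavior differs for mutable vs immutable.
Step by step:
`a = [7, 9, 4]` → a = [7, 9, 4]
`b = a` → b = [7, 9, 4] (same object as a)
`a += [48, 44]` → a = [7, 9, 4, 48, 44] (same object as b); b = [7, 9, 4, 48, 44] (same object as a)
`print(b)` → prints [7, 9, 4, 48, 44]
`x = (9, 9, 3)` → x = (9, 9, 3)
`y = x` → y = (9, 9, 3)
`x += (22, 51)` → x = (9, 9, 3, 22, 51)
`print(y)` → prints (9, 9, 3)

Answer:
[7, 9, 4, 48, 44]
(9, 9, 3)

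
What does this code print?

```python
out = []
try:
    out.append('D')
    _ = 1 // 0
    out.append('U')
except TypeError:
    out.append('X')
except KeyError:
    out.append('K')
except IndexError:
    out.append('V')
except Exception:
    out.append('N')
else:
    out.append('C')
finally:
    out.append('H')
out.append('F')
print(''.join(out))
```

Execution trace: 'D' (try body) → 'N' (except Exception) → 'H' (finally) → 'F' (after the try/except). Output: DNHF

Answer: DNHF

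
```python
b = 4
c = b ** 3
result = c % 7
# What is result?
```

Trace:
`b = 4` → b = 4
`c = b ** 3` → c = 64
`result = c % 7` → result = 1
So result = 1

Answer: 1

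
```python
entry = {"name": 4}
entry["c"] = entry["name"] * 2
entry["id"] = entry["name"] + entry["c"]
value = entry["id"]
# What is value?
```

Trace:
`entry = {"name": 4}` → entry = {'name': 4}
`entry["c"] = entry["name"] * 2` → entry = {'name': 4, 'c': 8}
`entry["id"] = entry["name"] + entry["c"]` → entry = {'name': 4, 'c': 8, 'id': 12}
`value = entry["id"]` → value = 12
So value = 12

Answer: 12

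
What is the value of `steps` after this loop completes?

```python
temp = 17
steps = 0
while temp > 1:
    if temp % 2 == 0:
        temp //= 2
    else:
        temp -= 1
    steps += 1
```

Steps to reduce 17 to 1
`steps` takes the values: 0 → 1 → 2 → 3 → 4 → 5

Answer: 5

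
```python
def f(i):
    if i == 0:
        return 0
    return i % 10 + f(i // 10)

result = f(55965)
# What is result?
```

Sum of digits of 55965: 5 + 6 + 9 + 5 + 5 = 30

Answer: 30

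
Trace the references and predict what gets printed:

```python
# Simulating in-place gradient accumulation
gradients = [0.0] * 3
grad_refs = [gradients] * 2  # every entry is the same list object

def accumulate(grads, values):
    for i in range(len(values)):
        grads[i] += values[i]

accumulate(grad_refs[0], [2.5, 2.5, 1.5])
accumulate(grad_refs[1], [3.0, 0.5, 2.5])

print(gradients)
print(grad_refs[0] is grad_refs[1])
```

Key concept: gradient accumulation aliasing.
Step by step:
`gradients = [0.0] * 3` → gradients = [0.0, 0.0, 0.0]
`grad_refs = [gradients] * 2` → grad_refs = [[0.0, 0.0, 0.0], [0.0, 0.0, 0.0]]
`accumulate(grad_refs[0], [2.5, 2.5, 1.5])` → gradients = [2.5, 2.5, 1.5]; grad_refs = [[2.5, 2.5, 1.5], [2.5, 2.5, 1.5]]
`accumulate(grad_refs[1], [3.0, 0.5, 2.5])` → gradients = [5.5, 3.0, 4.0]; grad_refs = [[5.5, 3.0, 4.0], [5.5, 3.0, 4.0]]
`print(gradients)` → prints [5.5, 3.0, 4.0]
`print(grad_refs[0] is grad_refs[1])` → prints True

Answer:
[5.5, 3.0, 4.0]
True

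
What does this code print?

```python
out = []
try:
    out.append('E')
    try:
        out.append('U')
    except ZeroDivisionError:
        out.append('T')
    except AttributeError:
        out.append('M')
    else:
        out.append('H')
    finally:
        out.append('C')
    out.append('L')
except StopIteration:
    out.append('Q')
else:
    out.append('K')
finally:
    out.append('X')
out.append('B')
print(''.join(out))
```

Execution trace: 'E' (try body) → 'U' (inner try body, no exception) → 'H' (inner else) → 'C' (inner finally) → 'L' (try body, no exception) → 'K' (else) → 'X' (finally) → 'B' (after the try/except). Output: EUHCLKXB

Answer: EUHCLKXB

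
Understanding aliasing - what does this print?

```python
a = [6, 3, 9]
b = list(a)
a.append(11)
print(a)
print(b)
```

Key concept: list() constructor creates copy.
Step by step:
`a = [6, 3, 9]` → a = [6, 3, 9]
`b = list(a)` → b = [6, 3, 9]
`a.append(11)` → a = [6, 3, 9, 11]
`print(a)` → prints [6, 3, 9, 11]
`print(b)` → prints [6, 3, 9]

Answer:
[6, 3, 9, 11]
[6, 3, 9]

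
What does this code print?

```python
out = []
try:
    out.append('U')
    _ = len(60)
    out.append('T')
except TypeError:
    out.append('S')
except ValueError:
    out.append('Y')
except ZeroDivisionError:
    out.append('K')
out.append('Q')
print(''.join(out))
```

Execution trace: 'U' (try body) → 'S' (except TypeError) → 'Q' (after the try/except). Output: USQ

Answer: USQ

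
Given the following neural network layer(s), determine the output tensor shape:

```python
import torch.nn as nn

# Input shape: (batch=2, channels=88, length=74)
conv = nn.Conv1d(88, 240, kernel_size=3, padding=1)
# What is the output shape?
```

Input: (2, 88, 74) -> Output: (2, 240, 74)

Answer: (2, 240, 74)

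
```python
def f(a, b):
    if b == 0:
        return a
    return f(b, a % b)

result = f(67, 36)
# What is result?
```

f(67, 36) -> f(36, 31) -> f(31, 5) -> f(5, 1) -> f(1, 0) -> 1

Answer: 1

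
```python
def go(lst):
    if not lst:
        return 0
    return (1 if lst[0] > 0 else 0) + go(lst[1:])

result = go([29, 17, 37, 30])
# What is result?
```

Count of positive elements in [29, 17, 37, 30] = 4

Answer: 4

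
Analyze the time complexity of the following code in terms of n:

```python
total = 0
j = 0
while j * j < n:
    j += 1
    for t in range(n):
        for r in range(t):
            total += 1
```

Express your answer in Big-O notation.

Each loop level contributes: √n × n × n. Multiplying the contributions gives O(n^2√n).

Answer: O(n^2√n)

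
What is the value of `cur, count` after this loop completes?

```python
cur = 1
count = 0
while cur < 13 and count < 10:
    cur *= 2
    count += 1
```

Double until >= 13 or 10 iterations
`cur, count` takes the values: (1, 0) → (2, 0) → (2, 1) → (4, 1) → (4, 2) → (8, 2) → (8, 3) → (16, 3) → (16, 4)

Answer: 16, 4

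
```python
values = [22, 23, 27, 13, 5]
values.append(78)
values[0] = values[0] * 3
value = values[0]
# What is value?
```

Trace:
`values = [22, 23, 27, 13, 5]` → values = [22, 23, 27, 13, 5]
`values.append(78)` → values = [22, 23, 27, 13, 5, 78]
`values[0] = values[0] * 3` → values = [66, 23, 27, 13, 5, 78]
`value = values[0]` → value = 66
So value = 66

Answer: 66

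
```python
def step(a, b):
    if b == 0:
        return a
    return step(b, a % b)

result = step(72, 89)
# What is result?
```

step(72, 89) -> step(89, 72) -> step(72, 17) -> step(17, 4) -> step(4, 1) -> step(1, 0) -> 1

Answer: 1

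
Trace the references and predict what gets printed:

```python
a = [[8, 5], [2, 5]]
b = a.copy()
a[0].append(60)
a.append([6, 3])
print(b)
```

Key concept: shallow copy with nested lists.
Step by step:
`a = [[8, 5], [2, 5]]` → a = [[8, 5], [2, 5]]
`b = a.copy()` → b = [[8, 5], [2, 5]]
`a[0].append(60)` → a = [[8, 5, 60], [2, 5]]; b = [[8, 5, 60], [2, 5]]
`a.append([6, 3])` → a = [[8, 5, 60], [2, 5], [6, 3]]
`print(b)` → prints [[8, 5, 60], [2, 5]]

Answer: [[8, 5, 60], [2, 5]]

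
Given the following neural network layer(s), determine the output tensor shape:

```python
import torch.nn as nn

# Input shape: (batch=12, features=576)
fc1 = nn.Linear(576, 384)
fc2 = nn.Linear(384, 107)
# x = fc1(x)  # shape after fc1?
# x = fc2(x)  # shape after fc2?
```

Input: (12, 576) -> after fc1: (12, 384) -> Output: (12, 107)

Answer: (12, 107)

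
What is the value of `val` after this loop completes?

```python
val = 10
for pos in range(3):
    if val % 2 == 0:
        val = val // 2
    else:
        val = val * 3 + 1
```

Collatz-style transformation from 10
`val` takes the values: 10 → 5 → 16 → 8

Answer: 8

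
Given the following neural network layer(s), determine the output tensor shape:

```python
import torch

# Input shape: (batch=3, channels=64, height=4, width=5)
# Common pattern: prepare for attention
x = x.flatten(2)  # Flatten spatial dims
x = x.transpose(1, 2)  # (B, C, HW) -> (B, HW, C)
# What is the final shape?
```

Input: (3, 64, 4, 5) -> after flatten(2): (3, 64, 20) -> Output: (3, 20, 64)

Answer: (3, 20, 64)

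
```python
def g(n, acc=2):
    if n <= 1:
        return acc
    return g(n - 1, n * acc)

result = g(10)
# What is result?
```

Accumulator trace (n, acc): (10, 2) -> (9, 20) -> (8, 180) -> (7, 1440) -> (6, 10080) -> (5, 60480) -> (4, 302400) -> (3, 1209600) -> (2, 3628800) -> (1, 7257600) -> return 7257600

Answer: 7257600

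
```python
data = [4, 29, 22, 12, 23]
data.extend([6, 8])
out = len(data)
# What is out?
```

Trace:
`data = [4, 29, 22, 12, 23]` → data = [4, 29, 22, 12, 23]
`data.extend([6, 8])` → data = [4, 29, 22, 12, 23, 6, 8]
`out = len(data)` → out = 7
So out = 7

Answer: 7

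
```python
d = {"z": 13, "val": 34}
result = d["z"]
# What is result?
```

Trace:
`d = {"z": 13, "val": 34}` → d = {'z': 13, 'val': 34}
`result = d["z"]` → result = 13
So result = 13

Answer: 13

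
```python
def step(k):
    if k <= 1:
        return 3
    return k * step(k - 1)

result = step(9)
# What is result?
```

step(9) = 9 * 8 * 7 * 6 * 5 * 4 * 3 * 2 * 3 = 1088640

Answer: 1088640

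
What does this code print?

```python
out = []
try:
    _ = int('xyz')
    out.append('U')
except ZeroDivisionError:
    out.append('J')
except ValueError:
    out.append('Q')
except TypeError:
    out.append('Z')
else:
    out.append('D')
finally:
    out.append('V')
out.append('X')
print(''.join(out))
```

Execution trace: 'Q' (except ValueError) → 'V' (finally) → 'X' (after the try/except). Output: QVX

Answer: QVX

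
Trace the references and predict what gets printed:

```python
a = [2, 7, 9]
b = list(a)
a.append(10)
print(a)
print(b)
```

Key concept: list() constructor creates copy.
Step by step:
`a = [2, 7, 9]` → a = [2, 7, 9]
`b = list(a)` → b = [2, 7, 9]
`a.append(10)` → a = [2, 7, 9, 10]
`print(a)` → prints [2, 7, 9, 10]
`print(b)` → prints [2, 7, 9]

Answer:
[2, 7, 9, 10]
[2, 7, 9]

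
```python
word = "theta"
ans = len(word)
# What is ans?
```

Trace:
`word = "theta"` → word = 'theta'
`ans = len(word)` → ans = 5
So ans = 5

Answer: 5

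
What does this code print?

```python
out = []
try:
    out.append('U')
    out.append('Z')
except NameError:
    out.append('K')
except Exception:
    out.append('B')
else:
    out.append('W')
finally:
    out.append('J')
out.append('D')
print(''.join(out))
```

Execution trace: 'U' (try body) → 'Z' (try body, no exception) → 'W' (else) → 'J' (finally) → 'D' (after the try/except). Output: UZWJD

Answer: UZWJD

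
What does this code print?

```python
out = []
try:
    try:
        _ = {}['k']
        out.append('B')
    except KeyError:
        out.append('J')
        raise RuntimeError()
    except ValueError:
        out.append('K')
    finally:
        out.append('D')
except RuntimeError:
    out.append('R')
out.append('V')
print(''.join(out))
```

Execution trace: 'J' (inner except KeyError) → 'D' (inner finally) → 'R' (outer except RuntimeError) → 'V' (after the try/except). Output: JDRV

Answer: JDRV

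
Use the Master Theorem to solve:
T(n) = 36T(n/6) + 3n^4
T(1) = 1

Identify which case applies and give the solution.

a=36, b=6, f(n)=3n^4. log_6(36) = 2. Since c=4 > 2 and the regularity condition holds (36(n/6)^4 = (36/6^4)n^4 with 36/6^4 < 1), Case 3 applies: T(n) = Θ(f(n)) = O(n^4).

Answer: O(n^4) - Case 3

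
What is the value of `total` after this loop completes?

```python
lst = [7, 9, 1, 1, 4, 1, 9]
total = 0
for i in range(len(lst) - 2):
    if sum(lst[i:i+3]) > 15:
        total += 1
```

Count windows with sum > 15
`total` takes the values: 0 → 1

Answer: 1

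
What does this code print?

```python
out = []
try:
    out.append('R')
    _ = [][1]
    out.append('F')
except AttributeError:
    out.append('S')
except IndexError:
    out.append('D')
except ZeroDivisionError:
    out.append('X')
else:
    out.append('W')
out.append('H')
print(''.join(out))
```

Execution trace: 'R' (try body) → 'D' (except IndexError) → 'H' (after the try/except). Output: RDH

Answer: RDH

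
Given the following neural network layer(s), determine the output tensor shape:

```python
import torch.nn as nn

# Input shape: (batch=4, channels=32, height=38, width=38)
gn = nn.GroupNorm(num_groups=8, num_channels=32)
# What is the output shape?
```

Input: (4, 32, 38, 38) -> Output: (4, 32, 38, 38)

Answer: (4, 32, 38, 38)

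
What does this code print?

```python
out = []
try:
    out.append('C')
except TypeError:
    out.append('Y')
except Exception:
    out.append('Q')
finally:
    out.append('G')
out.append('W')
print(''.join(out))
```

Execution trace: 'C' (try body, no exception) → 'G' (finally) → 'W' (after the try/except). Output: CGW

Answer: CGW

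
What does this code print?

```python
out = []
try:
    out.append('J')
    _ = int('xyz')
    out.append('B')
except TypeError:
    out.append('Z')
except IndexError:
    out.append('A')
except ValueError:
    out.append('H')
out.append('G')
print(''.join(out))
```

Execution trace: 'J' (try body) → 'H' (except ValueError) → 'G' (after the try/except). Output: JHG

Answer: JHG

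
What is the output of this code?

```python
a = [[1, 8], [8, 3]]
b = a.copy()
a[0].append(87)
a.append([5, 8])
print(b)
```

Key concept: shallow copy with nested lists.
Step by step:
`a = [[1, 8], [8, 3]]` → a = [[1, 8], [8, 3]]
`b = a.copy()` → b = [[1, 8], [8, 3]]
`a[0].append(87)` → a = [[1, 8, 87], [8, 3]]; b = [[1, 8, 87], [8, 3]]
`a.append([5, 8])` → a = [[1, 8, 87], [8, 3], [5, 8]]
`print(b)` → prints [[1, 8, 87], [8, 3]]

Answer: [[1, 8, 87], [8, 3]]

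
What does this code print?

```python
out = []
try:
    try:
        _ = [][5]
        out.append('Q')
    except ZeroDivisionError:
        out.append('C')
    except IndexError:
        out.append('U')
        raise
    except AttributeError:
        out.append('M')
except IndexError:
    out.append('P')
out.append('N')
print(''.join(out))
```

Execution trace: 'U' (inner except IndexError) → 'P' (outer except IndexError) → 'N' (after the try/except). Output: UPN

Answer: UPN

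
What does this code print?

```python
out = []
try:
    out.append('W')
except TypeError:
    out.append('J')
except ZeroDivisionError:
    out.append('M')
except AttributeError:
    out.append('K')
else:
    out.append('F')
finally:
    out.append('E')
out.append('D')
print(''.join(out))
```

Execution trace: 'W' (try body, no exception) → 'F' (else) → 'E' (finally) → 'D' (after the try/except). Output: WFED

Answer: WFED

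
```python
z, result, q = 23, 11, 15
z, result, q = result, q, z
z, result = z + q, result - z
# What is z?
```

Trace:
`z, result, q = 23, 11, 15` → z = 23; result = 11; q = 15
`z, result, q = result, q, z` → z = 11; result = 15; q = 23
`z, result = z + q, result - z` → z = 34; result = 4
So z = 34

Answer: 34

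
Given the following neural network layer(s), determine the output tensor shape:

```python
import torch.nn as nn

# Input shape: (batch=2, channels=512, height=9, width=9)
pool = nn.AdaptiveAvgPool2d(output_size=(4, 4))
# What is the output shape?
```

Input: (2, 512, 9, 9) -> Output: (2, 512, 4, 4)

Answer: (2, 512, 4, 4)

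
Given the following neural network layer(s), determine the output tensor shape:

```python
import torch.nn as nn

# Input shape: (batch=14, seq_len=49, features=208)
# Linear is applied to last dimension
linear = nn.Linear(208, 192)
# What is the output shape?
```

Input: (14, 49, 208) -> Output: (14, 49, 192)

Answer: (14, 49, 192)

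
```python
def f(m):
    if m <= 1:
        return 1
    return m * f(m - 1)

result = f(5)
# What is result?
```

f(5) = 5 * 4 * 3 * 2 * 1 = 120

Answer: 120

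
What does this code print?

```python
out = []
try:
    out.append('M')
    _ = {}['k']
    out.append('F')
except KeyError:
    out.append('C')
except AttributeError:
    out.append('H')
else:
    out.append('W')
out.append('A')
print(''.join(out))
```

Execution trace: 'M' (try body) → 'C' (except KeyError) → 'A' (after the try/except). Output: MCA

Answer: MCA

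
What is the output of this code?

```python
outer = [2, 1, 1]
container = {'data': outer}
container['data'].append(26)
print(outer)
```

Key concept: dict holds reference to list.
Step by step:
`outer = [2, 1, 1]` → outer = [2, 1, 1]
`container = {'data': outer}` → container = {'data': [2, 1, 1]}
`container['data'].append(26)` → outer = [2, 1, 1, 26]; container = {'data': [2, 1, 1, 26]}
`print(outer)` → prints [2, 1, 1, 26]

Answer: [2, 1, 1, 26]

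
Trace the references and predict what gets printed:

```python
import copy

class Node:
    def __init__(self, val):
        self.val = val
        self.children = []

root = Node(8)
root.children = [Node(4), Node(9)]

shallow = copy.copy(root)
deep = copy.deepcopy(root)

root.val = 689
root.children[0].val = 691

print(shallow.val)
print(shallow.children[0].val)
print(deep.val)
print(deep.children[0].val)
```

Key concept: deep copy with custom objects.
Step by step:
`root = Node(8)` → root = Node(val=8, children=[])
`root.children = [Node(4), Node(9)]` → root = Node(val=8, children=[Node(val=4, children=[]), Node(val=9, children=[])])
`shallow = copy.copy(root)` → shallow = Node(val=8, children=[Node(val=4, children=[]), Node(val=9, children=[])])
`deep = copy.deepcopy(root)` → deep = Node(val=8, children=[Node(val=4, children=[]), Node(val=9, children=[])])
`root.val = 689` → root = Node(val=689, children=[Node(val=4, children=[]), Node(val=9, children=[])])
`root.children[0].val = 691` → root = Node(val=689, children=[Node(val=691, children=[]), Node(val=9, children=[])]); shallow = Node(val=8, children=[Node(val=691, children=[]), Node(val=9, children=[])])
`print(shallow.val)` → prints 8
`print(shallow.children[0].val)` → prints 691
`print(deep.val)` → prints 8
`print(deep.children[0].val)` → prints 4

Answer:
8
691
8
4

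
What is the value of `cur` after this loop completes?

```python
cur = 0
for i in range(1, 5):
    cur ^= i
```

XOR of 1 to 4
`cur` takes the values: 0 → 1 → 3 → 0 → 4

Answer: 4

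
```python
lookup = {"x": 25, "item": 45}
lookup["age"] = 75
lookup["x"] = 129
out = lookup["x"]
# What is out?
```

Trace:
`lookup = {"x": 25, "item": 45}` → lookup = {'x': 25, 'item': 45}
`lookup["age"] = 75` → lookup = {'x': 25, 'item': 45, 'age': 75}
`lookup["x"] = 129` → lookup = {'x': 129, 'item': 45, 'age': 75}
`out = lookup["x"]` → out = 129
So out = 129

Answer: 129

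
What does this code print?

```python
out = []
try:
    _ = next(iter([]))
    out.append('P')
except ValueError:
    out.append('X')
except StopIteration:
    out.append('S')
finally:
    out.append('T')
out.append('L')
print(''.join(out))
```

Execution trace: 'S' (except StopIteration) → 'T' (finally) → 'L' (after the try/except). Output: STL

Answer: STL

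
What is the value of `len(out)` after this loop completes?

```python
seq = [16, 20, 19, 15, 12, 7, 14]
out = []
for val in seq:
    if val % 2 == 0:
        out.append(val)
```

Count even numbers in [16, 20, 19, 15, 12, 7, 14]
`out` takes the values: [] → [16] → [16, 20] → [16, 20, 12] → [16, 20, 12, 14]
So `len(out)` = 4

Answer: 4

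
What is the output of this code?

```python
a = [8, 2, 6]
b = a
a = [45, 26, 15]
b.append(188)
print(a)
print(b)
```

Key concept: rebinding vs mutation: a is rebound to a new list, b still points at the original.
Step by step:
`a = [8, 2, 6]` → a = [8, 2, 6]
`b = a` → b = [8, 2, 6] (same object as a)
`a = [45, 26, 15]` → a = [45, 26, 15]
`b.append(188)` → b = [8, 2, 6, 188]
`print(a)` → prints [45, 26, 15]
`print(b)` → prints [8, 2, 6, 188]

Answer:
[45, 26, 15]
[8, 2, 6, 188]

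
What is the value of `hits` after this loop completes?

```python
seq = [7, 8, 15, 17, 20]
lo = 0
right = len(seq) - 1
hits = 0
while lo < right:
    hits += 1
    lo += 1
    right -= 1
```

Iterations until pointers meet (list length 5)
`hits` takes the values: 0 → 1 → 2

Answer: 2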